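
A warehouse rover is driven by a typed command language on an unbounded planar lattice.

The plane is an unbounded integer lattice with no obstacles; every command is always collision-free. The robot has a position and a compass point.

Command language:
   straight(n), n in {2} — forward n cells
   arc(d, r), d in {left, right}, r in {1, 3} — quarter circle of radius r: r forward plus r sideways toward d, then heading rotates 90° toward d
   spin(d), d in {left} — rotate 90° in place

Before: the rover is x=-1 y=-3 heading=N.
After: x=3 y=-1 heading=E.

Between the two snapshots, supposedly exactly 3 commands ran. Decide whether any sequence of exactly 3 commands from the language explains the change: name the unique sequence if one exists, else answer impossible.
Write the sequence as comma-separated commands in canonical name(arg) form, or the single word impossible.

arc(right, 3), arc(right, 1), spin(left)

key: running spin(left) before arc(right, 3) would end elsewhere — order is forced
begin: x=-1 y=-3 heading=N
step 1 (arc(right, 3)): x=2 y=0 heading=E
step 2 (arc(right, 1)): x=3 y=-1 heading=S
step 3 (spin(left)): x=3 y=-1 heading=E
uniquely the one of 216 3-step routes that fits.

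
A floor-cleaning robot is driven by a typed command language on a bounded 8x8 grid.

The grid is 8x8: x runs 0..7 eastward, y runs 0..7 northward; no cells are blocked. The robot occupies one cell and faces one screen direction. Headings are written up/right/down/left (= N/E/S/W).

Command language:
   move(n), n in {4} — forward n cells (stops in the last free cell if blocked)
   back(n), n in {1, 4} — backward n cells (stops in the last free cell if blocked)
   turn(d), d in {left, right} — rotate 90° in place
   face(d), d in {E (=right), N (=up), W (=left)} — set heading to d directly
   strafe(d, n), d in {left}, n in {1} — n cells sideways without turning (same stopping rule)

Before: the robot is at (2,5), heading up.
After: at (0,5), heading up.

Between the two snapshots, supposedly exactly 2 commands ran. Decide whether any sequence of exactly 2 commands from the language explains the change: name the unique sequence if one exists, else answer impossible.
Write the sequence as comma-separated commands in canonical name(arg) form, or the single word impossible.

strafe(left, 1), strafe(left, 1)

key: still facing N at the end — nothing in the sequence rotates
begin: at (2,5), heading up
1. strafe(left, 1) → at (1,5), heading up
2. strafe(left, 1) → at (0,5), heading up
no other 2-command option fits: unique.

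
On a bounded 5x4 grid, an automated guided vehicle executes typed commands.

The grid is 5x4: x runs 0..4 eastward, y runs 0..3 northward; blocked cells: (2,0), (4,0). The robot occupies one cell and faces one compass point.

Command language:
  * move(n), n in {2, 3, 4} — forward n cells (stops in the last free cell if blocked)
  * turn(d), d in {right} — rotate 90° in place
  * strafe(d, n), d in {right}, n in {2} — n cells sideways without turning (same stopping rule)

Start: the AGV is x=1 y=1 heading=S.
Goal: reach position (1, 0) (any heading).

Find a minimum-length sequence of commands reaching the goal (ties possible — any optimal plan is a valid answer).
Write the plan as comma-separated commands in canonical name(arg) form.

from: x=1 y=1 heading=S
1. move(2) → x=1 y=0 heading=S
nothing shorter than 1 reaches the goal.

move(2)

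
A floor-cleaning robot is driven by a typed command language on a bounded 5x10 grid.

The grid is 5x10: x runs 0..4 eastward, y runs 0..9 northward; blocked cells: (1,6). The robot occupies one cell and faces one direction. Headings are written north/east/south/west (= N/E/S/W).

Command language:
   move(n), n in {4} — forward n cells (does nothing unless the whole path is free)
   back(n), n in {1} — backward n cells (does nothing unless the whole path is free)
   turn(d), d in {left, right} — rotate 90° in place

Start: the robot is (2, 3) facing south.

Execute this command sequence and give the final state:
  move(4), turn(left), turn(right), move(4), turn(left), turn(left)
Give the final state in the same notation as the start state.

from: (2, 3) facing south
1. move(4) → (2, 3) facing south
2. turn(left) → (2, 3) facing east
3. turn(right) → (2, 3) facing south
4. move(4) → (2, 3) facing south
5. turn(left) → (2, 3) facing east
6. turn(left) → (2, 3) facing north

(2, 3) facing north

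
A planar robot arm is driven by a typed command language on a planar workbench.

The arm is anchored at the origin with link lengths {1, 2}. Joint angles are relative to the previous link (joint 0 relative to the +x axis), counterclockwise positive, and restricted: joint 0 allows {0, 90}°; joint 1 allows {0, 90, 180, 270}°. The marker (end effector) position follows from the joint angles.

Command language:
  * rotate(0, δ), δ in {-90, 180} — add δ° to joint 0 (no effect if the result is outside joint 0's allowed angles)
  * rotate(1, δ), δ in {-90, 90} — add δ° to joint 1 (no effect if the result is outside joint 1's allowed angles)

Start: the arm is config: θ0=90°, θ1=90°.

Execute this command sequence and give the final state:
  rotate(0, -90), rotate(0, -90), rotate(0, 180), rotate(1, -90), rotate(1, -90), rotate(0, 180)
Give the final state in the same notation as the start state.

config: θ0=0°, θ1=270°

t0: config: θ0=90°, θ1=90°
t=1 rotate(0, -90) ⇒ config: θ0=0°, θ1=90°
t=2 rotate(0, -90) ⇒ config: θ0=0°, θ1=90°
t=3 rotate(0, 180) ⇒ config: θ0=0°, θ1=90°
t=4 rotate(1, -90) ⇒ config: θ0=0°, θ1=0°
t=5 rotate(1, -90) ⇒ config: θ0=0°, θ1=270°
t=6 rotate(0, 180) ⇒ config: θ0=0°, θ1=270°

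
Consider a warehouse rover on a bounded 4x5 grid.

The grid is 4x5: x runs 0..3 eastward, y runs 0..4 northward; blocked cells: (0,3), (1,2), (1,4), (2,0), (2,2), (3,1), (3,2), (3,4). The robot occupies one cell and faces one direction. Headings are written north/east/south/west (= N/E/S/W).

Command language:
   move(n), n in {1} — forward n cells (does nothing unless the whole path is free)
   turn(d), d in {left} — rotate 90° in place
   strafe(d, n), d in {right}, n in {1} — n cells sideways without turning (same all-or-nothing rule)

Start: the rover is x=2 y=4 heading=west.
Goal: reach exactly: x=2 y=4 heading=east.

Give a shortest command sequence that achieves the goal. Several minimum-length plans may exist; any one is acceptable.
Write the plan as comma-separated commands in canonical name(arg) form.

turn(left), turn(left)

begin: x=2 y=4 heading=west
step 1 (turn(left)): x=2 y=4 heading=south
step 2 (turn(left)): x=2 y=4 heading=east
no 1-step plan works, so 2 is optimal.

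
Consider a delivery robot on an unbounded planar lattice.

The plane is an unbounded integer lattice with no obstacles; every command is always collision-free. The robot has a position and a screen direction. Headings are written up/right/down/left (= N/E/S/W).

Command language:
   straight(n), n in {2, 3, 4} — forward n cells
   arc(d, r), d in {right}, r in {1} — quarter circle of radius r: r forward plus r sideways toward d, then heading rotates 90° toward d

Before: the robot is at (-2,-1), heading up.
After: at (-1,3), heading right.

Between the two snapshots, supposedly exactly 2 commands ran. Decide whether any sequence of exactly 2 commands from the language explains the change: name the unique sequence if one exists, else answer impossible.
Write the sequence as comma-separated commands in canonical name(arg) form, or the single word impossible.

key: cell and facing (now E) both changed — the 2 commands mix motion and turning
t0: at (-2,-1), heading up
t=1 straight(3) ⇒ at (-2,2), heading up
t=2 arc(right, 1) ⇒ at (-1,3), heading right
all 16 alternatives checked — unique.

straight(3), arc(right, 1)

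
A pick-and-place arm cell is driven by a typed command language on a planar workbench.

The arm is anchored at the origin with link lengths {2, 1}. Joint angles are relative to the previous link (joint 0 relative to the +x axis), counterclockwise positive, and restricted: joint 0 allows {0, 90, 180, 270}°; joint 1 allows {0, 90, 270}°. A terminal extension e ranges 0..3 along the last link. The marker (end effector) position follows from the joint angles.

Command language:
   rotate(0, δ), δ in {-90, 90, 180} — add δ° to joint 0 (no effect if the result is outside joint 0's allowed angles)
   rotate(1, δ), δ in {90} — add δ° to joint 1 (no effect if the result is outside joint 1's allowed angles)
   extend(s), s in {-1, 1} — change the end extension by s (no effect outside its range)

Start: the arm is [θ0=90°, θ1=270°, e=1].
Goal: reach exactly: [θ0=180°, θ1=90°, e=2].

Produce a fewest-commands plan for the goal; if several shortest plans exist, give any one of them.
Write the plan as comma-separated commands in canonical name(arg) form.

initial: [θ0=90°, θ1=270°, e=1]
[1] after rotate(0, 90): [θ0=180°, θ1=270°, e=1]
[2] after extend(1): [θ0=180°, θ1=270°, e=2]
[3] after rotate(1, 90): [θ0=180°, θ1=0°, e=2]
[4] after rotate(1, 90): [θ0=180°, θ1=90°, e=2]
nothing shorter than 4 reaches the goal.

rotate(0, 90), extend(1), rotate(1, 90), rotate(1, 90)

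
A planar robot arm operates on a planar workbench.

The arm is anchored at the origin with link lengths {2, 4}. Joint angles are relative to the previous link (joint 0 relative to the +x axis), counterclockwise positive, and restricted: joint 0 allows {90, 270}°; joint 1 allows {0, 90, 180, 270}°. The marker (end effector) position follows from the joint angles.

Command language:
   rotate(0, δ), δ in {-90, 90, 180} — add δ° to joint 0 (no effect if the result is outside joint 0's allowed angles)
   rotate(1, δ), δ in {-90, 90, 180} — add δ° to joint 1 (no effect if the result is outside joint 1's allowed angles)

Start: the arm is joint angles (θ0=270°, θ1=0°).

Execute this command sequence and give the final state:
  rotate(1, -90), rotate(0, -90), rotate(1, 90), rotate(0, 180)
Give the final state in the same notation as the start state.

from: joint angles (θ0=270°, θ1=0°)
[1] after rotate(1, -90): joint angles (θ0=270°, θ1=270°)
[2] after rotate(0, -90): joint angles (θ0=270°, θ1=270°)
[3] after rotate(1, 90): joint angles (θ0=270°, θ1=0°)
[4] after rotate(0, 180): joint angles (θ0=90°, θ1=0°)

joint angles (θ0=90°, θ1=0°)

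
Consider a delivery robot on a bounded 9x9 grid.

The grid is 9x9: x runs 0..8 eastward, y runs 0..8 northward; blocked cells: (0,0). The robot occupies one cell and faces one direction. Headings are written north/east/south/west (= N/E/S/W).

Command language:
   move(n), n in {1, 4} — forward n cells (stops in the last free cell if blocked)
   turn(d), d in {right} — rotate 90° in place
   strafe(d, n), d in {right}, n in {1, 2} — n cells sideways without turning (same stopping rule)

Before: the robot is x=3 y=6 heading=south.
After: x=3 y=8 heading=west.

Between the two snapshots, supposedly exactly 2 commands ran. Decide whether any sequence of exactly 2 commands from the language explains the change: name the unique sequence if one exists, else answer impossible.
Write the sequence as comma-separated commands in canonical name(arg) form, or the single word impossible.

turn(right), strafe(right, 2)

key: position moved to (3,8) AND the heading swung to W — translation plus rotation needed
start: x=3 y=6 heading=south
t=1 turn(right) ⇒ x=3 y=6 heading=west
t=2 strafe(right, 2) ⇒ x=3 y=8 heading=west
no other 2-command option fits: unique.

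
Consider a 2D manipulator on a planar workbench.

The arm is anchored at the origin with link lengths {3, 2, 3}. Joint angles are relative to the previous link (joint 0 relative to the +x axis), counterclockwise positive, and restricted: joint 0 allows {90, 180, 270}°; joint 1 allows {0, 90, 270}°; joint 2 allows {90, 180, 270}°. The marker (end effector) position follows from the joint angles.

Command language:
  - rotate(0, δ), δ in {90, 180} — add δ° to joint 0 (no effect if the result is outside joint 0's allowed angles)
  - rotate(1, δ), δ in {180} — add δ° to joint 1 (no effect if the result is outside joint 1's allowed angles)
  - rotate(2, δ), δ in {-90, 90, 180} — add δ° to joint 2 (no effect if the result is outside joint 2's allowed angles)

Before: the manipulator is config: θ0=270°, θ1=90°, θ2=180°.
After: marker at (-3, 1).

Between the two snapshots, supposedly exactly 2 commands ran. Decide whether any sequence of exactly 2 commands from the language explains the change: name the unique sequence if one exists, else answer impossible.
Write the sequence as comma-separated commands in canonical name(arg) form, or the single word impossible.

key: running rotate(0, 90) before rotate(0, 180) would end elsewhere — order is forced
initial: config: θ0=270°, θ1=90°, θ2=180°
t=1 rotate(0, 180) ⇒ config: θ0=90°, θ1=90°, θ2=180°
t=2 rotate(0, 90) ⇒ config: θ0=180°, θ1=90°, θ2=180°
uniquely the one of 36 2-step routes that fits.

rotate(0, 180), rotate(0, 90)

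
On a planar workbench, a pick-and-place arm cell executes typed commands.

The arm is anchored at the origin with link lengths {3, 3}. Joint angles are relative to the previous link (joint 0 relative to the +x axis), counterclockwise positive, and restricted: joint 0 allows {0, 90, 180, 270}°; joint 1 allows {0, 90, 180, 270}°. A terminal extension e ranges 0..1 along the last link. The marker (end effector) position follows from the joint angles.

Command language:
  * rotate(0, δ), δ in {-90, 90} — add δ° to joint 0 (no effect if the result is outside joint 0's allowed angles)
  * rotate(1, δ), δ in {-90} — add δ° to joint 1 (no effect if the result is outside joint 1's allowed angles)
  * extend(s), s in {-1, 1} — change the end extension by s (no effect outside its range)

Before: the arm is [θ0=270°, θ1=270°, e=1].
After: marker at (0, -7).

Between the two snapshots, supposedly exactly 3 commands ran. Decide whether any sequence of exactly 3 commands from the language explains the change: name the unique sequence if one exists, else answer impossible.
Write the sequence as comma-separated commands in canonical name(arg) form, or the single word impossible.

rotate(1, -90), rotate(1, -90), rotate(1, -90)

start: [θ0=270°, θ1=270°, e=1]
step 1 (rotate(1, -90)): [θ0=270°, θ1=180°, e=1]
step 2 (rotate(1, -90)): [θ0=270°, θ1=90°, e=1]
step 3 (rotate(1, -90)): [θ0=270°, θ1=0°, e=1]
no other 3-command option fits: unique.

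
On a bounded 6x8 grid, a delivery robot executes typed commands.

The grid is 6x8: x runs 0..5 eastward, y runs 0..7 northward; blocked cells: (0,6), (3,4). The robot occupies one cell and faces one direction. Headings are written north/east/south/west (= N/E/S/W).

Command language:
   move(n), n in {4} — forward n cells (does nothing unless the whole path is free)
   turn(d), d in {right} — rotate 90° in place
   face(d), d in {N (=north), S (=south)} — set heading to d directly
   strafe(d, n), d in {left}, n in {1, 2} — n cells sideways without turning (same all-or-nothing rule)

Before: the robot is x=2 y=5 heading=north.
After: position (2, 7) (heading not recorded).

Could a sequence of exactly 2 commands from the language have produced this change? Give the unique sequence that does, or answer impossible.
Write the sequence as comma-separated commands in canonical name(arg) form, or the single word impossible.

key: running strafe(left, 2) before turn(right) would end elsewhere — order is forced
t0: x=2 y=5 heading=north
step 1 (turn(right)): x=2 y=5 heading=east
step 2 (strafe(left, 2)): x=2 y=7 heading=east
uniquely the one of 36 2-step routes that fits.

turn(right), strafe(left, 2)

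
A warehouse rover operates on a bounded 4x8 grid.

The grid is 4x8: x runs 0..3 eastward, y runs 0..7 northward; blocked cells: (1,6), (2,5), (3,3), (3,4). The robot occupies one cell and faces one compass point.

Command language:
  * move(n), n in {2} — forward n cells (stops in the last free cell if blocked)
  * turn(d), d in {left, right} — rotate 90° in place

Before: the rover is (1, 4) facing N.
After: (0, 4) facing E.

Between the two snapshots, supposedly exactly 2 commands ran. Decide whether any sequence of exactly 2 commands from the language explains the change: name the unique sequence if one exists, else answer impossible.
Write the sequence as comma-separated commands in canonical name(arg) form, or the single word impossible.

all 9 sequences checked — none match.

impossible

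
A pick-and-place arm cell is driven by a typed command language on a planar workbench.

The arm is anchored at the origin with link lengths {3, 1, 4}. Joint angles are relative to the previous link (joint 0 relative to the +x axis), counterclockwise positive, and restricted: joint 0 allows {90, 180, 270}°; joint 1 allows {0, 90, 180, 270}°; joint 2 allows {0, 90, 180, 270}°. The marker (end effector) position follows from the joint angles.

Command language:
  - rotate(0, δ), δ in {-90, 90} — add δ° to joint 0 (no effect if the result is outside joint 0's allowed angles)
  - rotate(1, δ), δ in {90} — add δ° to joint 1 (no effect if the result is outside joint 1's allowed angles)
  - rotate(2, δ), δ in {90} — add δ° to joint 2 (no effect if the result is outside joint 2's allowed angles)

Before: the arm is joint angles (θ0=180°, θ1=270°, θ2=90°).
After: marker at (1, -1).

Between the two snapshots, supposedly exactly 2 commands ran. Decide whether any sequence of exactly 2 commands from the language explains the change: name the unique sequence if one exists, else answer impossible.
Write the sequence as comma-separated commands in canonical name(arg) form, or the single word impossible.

rotate(1, 90), rotate(1, 90)

begin: joint angles (θ0=180°, θ1=270°, θ2=90°)
1. rotate(1, 90) → joint angles (θ0=180°, θ1=0°, θ2=90°)
2. rotate(1, 90) → joint angles (θ0=180°, θ1=90°, θ2=90°)
all 16 alternatives checked — unique.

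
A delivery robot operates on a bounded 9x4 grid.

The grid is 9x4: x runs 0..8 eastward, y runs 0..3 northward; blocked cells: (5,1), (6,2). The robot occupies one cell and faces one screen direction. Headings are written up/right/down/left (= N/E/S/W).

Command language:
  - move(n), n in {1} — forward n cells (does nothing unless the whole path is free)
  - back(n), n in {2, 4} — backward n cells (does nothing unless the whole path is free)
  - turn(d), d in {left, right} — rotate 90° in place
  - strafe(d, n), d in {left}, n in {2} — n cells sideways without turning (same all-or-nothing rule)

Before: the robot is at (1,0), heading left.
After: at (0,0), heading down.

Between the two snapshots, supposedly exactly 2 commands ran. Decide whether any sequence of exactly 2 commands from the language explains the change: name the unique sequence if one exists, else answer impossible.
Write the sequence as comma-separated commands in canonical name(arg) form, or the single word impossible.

move(1), turn(left)

key: position moved to (0,0) AND the heading swung to S — translation plus rotation needed
t0: at (1,0), heading left
[1] after move(1): at (0,0), heading left
[2] after turn(left): at (0,0), heading down
no rival 2-sequence matches.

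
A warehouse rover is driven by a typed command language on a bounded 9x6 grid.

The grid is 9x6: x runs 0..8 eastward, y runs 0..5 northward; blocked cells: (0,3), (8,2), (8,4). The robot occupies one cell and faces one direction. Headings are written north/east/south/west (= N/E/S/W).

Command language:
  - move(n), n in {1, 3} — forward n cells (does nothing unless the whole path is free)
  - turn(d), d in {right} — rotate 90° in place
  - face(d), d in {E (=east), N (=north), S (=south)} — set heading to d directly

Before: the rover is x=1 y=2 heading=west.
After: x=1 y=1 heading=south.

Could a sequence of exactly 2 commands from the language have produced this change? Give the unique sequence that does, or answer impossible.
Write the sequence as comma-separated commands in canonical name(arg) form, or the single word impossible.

face(S), move(1)

key: running move(1) before face(S) would end elsewhere — order is forced
from: x=1 y=2 heading=west
[1] after face(S): x=1 y=2 heading=south
[2] after move(1): x=1 y=1 heading=south
uniquely the one of 36 2-step routes that fits.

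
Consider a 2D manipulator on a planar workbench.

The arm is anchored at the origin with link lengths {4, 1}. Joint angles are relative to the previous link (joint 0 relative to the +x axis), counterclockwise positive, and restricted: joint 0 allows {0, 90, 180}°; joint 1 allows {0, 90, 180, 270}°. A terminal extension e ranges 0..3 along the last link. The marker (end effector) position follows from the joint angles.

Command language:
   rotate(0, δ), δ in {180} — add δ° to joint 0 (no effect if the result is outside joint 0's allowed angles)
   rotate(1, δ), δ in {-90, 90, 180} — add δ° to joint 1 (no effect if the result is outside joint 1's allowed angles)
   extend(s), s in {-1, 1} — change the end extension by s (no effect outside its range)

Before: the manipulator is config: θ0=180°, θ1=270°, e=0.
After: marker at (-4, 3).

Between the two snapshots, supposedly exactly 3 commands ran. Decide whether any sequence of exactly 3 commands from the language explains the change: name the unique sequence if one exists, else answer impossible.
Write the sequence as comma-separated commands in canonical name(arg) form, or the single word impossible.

key: running extend(1) before extend(-1) would end elsewhere — order is forced
t0: config: θ0=180°, θ1=270°, e=0
step 1 (extend(-1)): config: θ0=180°, θ1=270°, e=0
step 2 (extend(1)): config: θ0=180°, θ1=270°, e=1
step 3 (extend(1)): config: θ0=180°, θ1=270°, e=2
all 216 alternatives checked — unique.

extend(-1), extend(1), extend(1)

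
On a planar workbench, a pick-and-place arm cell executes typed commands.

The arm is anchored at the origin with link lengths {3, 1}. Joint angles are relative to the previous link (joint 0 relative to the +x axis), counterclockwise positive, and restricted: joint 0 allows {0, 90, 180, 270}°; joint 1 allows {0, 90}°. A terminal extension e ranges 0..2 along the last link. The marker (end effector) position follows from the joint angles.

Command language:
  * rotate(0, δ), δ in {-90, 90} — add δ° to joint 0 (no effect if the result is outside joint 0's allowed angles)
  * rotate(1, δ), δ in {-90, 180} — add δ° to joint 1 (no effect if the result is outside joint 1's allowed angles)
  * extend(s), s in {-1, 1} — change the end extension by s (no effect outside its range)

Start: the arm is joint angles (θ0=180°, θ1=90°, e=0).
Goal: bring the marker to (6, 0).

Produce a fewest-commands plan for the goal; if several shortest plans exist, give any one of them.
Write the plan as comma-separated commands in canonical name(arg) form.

start: joint angles (θ0=180°, θ1=90°, e=0)
step 1 (rotate(1, -90)): joint angles (θ0=180°, θ1=0°, e=0)
step 2 (rotate(0, -90)): joint angles (θ0=90°, θ1=0°, e=0)
step 3 (rotate(0, -90)): joint angles (θ0=0°, θ1=0°, e=0)
step 4 (extend(1)): joint angles (θ0=0°, θ1=0°, e=1)
step 5 (extend(1)): joint angles (θ0=0°, θ1=0°, e=2)
no 4-step plan works, so 5 is optimal.

rotate(1, -90), rotate(0, -90), rotate(0, -90), extend(1), extend(1)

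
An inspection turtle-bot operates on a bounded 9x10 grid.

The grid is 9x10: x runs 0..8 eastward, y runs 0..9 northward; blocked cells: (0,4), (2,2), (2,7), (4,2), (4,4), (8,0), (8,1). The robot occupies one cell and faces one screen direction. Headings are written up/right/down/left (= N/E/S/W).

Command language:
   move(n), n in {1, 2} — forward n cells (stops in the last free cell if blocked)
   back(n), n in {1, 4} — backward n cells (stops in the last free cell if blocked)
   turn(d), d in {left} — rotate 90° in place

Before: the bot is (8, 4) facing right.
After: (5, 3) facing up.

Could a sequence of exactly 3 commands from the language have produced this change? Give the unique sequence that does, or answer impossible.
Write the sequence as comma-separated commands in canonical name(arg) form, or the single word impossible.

key: cell and facing (now N) both changed — the 3 commands mix motion and turning
initial: (8, 4) facing right
t=1 back(4) ⇒ (5, 4) facing right
t=2 turn(left) ⇒ (5, 4) facing up
t=3 back(1) ⇒ (5, 3) facing up
no rival 3-sequence matches.

back(4), turn(left), back(1)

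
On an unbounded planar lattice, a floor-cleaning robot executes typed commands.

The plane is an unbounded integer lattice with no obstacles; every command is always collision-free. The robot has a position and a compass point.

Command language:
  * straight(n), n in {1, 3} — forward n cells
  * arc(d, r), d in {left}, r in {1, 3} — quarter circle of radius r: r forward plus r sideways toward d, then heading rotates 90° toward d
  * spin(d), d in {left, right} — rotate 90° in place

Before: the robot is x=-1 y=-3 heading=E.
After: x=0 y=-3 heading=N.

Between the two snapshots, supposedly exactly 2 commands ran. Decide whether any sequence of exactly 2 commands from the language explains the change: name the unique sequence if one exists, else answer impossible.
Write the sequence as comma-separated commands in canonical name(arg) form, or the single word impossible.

straight(1), spin(left)

key: order matters: swapping straight(1) and spin(left) lands elsewhere
begin: x=-1 y=-3 heading=E
t=1 straight(1) ⇒ x=0 y=-3 heading=E
t=2 spin(left) ⇒ x=0 y=-3 heading=N
no rival 2-sequence matches.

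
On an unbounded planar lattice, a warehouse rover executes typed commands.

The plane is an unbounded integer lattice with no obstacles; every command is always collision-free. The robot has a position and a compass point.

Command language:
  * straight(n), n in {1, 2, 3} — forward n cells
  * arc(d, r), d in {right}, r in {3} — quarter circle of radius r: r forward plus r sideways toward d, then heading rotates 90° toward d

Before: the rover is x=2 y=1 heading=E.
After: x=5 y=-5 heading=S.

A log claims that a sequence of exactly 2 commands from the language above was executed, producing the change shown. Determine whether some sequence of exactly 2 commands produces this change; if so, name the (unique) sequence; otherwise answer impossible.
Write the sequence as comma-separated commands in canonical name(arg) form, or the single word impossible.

key: order matters: swapping arc(right, 3) and straight(3) lands elsewhere
from: x=2 y=1 heading=E
t=1 arc(right, 3) ⇒ x=5 y=-2 heading=S
t=2 straight(3) ⇒ x=5 y=-5 heading=S
uniquely the one of 16 2-step routes that fits.

arc(right, 3), straight(3)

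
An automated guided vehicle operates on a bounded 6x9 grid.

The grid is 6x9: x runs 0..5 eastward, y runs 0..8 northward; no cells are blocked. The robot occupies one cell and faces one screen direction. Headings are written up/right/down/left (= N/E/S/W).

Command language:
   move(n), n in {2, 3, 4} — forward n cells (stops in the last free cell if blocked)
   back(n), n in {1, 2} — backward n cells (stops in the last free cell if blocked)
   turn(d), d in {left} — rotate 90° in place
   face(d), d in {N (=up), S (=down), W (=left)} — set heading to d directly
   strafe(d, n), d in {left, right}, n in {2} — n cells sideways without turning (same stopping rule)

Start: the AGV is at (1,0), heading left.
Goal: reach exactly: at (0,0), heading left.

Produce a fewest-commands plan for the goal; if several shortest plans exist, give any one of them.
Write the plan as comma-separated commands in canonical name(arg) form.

t0: at (1,0), heading left
[1] after move(2): at (0,0), heading left
shorter routes all fall short; 1 is best.

move(2)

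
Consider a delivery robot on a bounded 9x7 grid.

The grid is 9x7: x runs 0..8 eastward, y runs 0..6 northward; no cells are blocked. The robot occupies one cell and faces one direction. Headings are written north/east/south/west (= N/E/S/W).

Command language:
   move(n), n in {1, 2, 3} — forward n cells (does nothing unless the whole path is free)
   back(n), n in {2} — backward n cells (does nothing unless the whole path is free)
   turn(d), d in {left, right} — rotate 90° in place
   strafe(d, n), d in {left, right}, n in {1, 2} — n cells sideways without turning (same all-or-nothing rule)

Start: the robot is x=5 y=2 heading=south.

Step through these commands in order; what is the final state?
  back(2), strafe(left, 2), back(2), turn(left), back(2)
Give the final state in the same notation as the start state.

x=5 y=6 heading=east

t0: x=5 y=2 heading=south
1. back(2) → x=5 y=4 heading=south
2. strafe(left, 2) → x=7 y=4 heading=south
3. back(2) → x=7 y=6 heading=south
4. turn(left) → x=7 y=6 heading=east
5. back(2) → x=5 y=6 heading=east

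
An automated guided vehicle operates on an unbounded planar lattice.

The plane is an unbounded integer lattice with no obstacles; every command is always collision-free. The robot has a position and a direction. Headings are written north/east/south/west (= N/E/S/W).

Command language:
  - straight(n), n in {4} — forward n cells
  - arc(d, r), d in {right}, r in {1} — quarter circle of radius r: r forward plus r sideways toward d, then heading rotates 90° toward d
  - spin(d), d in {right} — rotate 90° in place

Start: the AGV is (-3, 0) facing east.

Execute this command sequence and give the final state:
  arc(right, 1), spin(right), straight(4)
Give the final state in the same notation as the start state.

begin: (-3, 0) facing east
1. arc(right, 1) → (-2, -1) facing south
2. spin(right) → (-2, -1) facing west
3. straight(4) → (-6, -1) facing west

(-6, -1) facing west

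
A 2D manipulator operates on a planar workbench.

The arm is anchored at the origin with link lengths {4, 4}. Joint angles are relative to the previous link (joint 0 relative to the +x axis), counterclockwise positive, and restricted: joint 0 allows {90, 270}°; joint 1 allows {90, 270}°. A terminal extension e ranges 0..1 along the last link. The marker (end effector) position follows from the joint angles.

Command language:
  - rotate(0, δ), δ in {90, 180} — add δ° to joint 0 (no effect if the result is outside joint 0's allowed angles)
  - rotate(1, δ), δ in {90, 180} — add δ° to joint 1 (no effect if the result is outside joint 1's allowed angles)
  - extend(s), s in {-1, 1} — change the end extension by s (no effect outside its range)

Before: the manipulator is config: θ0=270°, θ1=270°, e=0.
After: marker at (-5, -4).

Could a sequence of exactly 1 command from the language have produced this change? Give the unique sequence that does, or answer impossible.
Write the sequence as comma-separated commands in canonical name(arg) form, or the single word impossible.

from: config: θ0=270°, θ1=270°, e=0
[1] after extend(1): config: θ0=270°, θ1=270°, e=1
all 6 alternatives checked — unique.

extend(1)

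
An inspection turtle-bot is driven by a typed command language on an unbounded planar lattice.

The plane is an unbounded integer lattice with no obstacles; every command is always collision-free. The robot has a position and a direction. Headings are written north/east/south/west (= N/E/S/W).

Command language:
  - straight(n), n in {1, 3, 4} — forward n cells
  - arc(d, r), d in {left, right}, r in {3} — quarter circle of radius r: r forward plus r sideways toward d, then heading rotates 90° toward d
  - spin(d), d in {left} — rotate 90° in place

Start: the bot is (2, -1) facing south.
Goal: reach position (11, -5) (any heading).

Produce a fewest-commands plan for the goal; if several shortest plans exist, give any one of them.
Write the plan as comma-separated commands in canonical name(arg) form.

from: (2, -1) facing south
step 1 (straight(4)): (2, -5) facing south
step 2 (arc(left, 3)): (5, -8) facing east
step 3 (straight(3)): (8, -8) facing east
step 4 (arc(left, 3)): (11, -5) facing north
no 3-step plan works, so 4 is optimal.

straight(4), arc(left, 3), straight(3), arc(left, 3)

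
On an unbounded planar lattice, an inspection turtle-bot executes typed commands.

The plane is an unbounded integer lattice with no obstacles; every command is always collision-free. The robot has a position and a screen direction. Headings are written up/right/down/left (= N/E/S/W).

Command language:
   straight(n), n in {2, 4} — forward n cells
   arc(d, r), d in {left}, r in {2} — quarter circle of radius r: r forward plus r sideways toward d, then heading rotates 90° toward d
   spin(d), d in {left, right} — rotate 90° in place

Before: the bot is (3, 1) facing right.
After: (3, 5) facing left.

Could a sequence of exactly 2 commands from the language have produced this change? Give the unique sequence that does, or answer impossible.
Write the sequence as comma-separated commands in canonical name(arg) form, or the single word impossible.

key: cell and facing (now W) both changed — the 2 commands mix motion and turning
t0: (3, 1) facing right
1. arc(left, 2) → (5, 3) facing up
2. arc(left, 2) → (3, 5) facing left
all 25 alternatives checked — unique.

arc(left, 2), arc(left, 2)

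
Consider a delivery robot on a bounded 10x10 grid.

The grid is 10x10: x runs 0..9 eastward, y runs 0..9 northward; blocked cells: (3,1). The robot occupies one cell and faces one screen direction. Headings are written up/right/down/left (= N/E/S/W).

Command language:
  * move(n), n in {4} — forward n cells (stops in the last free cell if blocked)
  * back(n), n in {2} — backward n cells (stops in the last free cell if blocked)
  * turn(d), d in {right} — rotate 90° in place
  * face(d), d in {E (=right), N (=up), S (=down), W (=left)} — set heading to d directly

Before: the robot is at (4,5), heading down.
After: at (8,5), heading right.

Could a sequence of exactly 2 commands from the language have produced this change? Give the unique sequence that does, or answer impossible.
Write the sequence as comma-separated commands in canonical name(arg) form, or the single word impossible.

key: cell and facing (now E) both changed — the 2 commands mix motion and turning
initial: at (4,5), heading down
step 1 (face(E)): at (4,5), heading right
step 2 (move(4)): at (8,5), heading right
uniquely the one of 49 2-step routes that fits.

face(E), move(4)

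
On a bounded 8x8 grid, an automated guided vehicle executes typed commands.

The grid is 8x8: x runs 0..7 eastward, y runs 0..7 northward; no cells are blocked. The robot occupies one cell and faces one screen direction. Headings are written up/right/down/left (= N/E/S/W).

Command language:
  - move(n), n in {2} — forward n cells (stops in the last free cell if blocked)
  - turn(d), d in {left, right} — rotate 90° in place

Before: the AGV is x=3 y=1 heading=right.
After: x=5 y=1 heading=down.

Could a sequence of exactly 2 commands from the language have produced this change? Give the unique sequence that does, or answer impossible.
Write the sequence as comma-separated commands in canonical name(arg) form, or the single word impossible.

move(2), turn(right)

key: position moved to (5,1) AND the heading swung to S — translation plus rotation needed
t0: x=3 y=1 heading=right
1. move(2) → x=5 y=1 heading=right
2. turn(right) → x=5 y=1 heading=down
no rival 2-sequence matches.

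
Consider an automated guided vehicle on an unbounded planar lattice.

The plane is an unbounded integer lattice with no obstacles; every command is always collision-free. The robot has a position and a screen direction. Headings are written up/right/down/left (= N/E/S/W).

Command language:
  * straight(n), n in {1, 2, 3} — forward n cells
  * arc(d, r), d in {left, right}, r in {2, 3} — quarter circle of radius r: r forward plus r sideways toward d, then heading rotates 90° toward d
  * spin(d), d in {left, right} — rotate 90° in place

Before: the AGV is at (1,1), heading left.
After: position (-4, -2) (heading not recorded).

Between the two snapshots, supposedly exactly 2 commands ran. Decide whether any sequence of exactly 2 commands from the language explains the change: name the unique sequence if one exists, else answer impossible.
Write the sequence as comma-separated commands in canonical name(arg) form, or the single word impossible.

key: running arc(left, 3) before straight(2) would end elsewhere — order is forced
initial: at (1,1), heading left
t=1 straight(2) ⇒ at (-1,1), heading left
t=2 arc(left, 3) ⇒ at (-4,-2), heading down
uniquely the one of 81 2-step routes that fits.

straight(2), arc(left, 3)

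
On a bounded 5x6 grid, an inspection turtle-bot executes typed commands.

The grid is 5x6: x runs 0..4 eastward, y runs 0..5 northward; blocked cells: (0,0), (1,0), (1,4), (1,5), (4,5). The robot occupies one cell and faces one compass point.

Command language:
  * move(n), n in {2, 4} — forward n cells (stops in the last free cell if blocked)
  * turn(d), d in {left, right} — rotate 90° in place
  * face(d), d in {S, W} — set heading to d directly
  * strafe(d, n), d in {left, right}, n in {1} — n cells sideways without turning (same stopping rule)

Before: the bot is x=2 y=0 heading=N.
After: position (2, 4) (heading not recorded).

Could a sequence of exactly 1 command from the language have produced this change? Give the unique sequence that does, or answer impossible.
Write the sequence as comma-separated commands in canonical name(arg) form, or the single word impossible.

move(4)

initial: x=2 y=0 heading=N
[1] after move(4): x=2 y=4 heading=N
all 8 alternatives checked — unique.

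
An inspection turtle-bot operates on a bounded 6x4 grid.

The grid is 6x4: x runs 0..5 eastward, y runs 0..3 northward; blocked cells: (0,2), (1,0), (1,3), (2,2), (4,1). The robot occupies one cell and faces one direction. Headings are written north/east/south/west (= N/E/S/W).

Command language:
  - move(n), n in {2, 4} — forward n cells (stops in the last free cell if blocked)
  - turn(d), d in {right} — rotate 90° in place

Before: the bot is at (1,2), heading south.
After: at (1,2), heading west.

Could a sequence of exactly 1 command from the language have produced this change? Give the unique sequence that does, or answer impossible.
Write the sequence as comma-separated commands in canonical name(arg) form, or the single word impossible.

turn(right)

key: parked at (1,2) the whole time — nothing moves the robot
start: at (1,2), heading south
step 1 (turn(right)): at (1,2), heading west
no other 1-command option fits: unique.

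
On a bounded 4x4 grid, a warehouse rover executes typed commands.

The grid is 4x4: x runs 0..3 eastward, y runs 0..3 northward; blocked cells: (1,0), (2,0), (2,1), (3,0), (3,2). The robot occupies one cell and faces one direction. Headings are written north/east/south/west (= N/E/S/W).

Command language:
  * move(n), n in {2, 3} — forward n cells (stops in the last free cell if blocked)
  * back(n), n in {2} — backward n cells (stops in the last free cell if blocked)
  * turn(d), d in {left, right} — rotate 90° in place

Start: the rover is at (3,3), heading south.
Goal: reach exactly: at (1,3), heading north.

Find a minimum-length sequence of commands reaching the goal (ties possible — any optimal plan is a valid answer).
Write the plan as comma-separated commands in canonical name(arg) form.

turn(left), back(2), turn(left)

begin: at (3,3), heading south
t=1 turn(left) ⇒ at (3,3), heading east
t=2 back(2) ⇒ at (1,3), heading east
t=3 turn(left) ⇒ at (1,3), heading north
shorter routes all fall short; 3 is best.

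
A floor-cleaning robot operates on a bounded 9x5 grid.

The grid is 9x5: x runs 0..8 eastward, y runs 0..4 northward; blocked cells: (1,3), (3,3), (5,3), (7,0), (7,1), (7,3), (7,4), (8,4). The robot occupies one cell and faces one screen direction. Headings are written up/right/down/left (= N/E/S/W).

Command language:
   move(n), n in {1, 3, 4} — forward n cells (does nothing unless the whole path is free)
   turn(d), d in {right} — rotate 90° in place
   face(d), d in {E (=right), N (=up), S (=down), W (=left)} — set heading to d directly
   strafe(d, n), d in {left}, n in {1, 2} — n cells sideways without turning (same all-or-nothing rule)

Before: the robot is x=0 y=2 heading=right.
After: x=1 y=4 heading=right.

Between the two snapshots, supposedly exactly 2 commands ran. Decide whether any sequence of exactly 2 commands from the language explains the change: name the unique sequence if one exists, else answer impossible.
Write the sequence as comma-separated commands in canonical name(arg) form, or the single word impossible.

strafe(left, 2), move(1)

key: running move(1) before strafe(left, 2) would end elsewhere — order is forced
start: x=0 y=2 heading=right
1. strafe(left, 2) → x=0 y=4 heading=right
2. move(1) → x=1 y=4 heading=right
no other 2-command option fits: unique.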